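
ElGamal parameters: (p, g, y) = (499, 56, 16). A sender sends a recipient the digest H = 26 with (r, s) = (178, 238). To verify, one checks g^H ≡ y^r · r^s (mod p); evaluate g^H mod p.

56^2 = 3136 ≡ 142
56^4 ≡ 142^2 = 20164 ≡ 204
56^8 ≡ 204^2 = 41616 ≡ 199
56^16 ≡ 199^2 = 39601 ≡ 180
26 = 16 + 8 + 2, so 56^26 ≡ 180·199·142 ≡ 133 (mod 499)

133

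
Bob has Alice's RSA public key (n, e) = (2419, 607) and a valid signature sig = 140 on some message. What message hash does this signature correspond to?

300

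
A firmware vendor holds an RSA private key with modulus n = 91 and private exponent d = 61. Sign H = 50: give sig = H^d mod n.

H^2 ≡ 50^2 = 2500 ≡ 43
H^4 ≡ 43^2 = 1849 ≡ 29
H^8 ≡ 29^2 = 841 ≡ 22
H^16 ≡ 22^2 = 484 ≡ 29
H^32 ≡ 29^2 = 841 ≡ 22
61 = 32 + 16 + 8 + 4 + 1, so H^61 ≡ 22·29·22·29·50 ≡ 50 (mod 91)

50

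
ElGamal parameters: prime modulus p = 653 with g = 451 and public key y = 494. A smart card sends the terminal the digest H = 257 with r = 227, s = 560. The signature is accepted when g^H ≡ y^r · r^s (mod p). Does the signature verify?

Left side g^H mod p:
451^2 = 203401 ≡ 318
451^4 ≡ 318^2 = 101124 ≡ 562
451^8 ≡ 562^2 = 315844 ≡ 445
451^16 ≡ 445^2 = 198025 ≡ 166
451^32 ≡ 166^2 = 27556 ≡ 130
451^64 ≡ 130^2 = 16900 ≡ 575
451^128 ≡ 575^2 = 330625 ≡ 207
451^256 ≡ 207^2 = 42849 ≡ 404
257 = 256 + 1, so 451^257 ≡ 404·451 ≡ 17 (mod 653)
Right side y^r · r^s mod p:
494^2 = 244036 ≡ 467
494^4 ≡ 467^2 = 218089 ≡ 640
494^8 ≡ 640^2 = 409600 ≡ 169
494^16 ≡ 169^2 = 28561 ≡ 482
494^32 ≡ 482^2 = 232324 ≡ 509
494^64 ≡ 509^2 = 259081 ≡ 493
494^128 ≡ 493^2 = 243049 ≡ 133
227 = 128 + 64 + 32 + 2 + 1, so 494^227 ≡ 133·493·509·467·494 ≡ 332 (mod 653)
227^2 = 51529 ≡ 595
227^4 ≡ 595^2 = 354025 ≡ 99
227^8 ≡ 99^2 = 9801 ≡ 6
227^16 ≡ 6^2 = 36
227^32 ≡ 36^2 = 1296 ≡ 643
227^64 ≡ 643^2 = 413449 ≡ 100
227^128 ≡ 100^2 = 10000 ≡ 205
227^256 ≡ 205^2 = 42025 ≡ 233
227^512 ≡ 233^2 = 54289 ≡ 90
560 = 512 + 32 + 16, so 227^560 ≡ 90·643·36 ≡ 250 (mod 653)
332·250 = 83000 ≡ 69 (mod 653)
17 ≠ 69, so verification fails.

does not verify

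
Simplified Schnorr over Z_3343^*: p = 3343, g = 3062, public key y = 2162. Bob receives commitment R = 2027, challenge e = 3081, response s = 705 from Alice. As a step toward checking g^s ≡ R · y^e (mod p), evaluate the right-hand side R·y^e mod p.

371

2162^2 = 4674244 ≡ 730
2162^4 ≡ 730^2 = 532900 ≡ 1363
2162^8 ≡ 1363^2 = 1857769 ≡ 2404
2162^16 ≡ 2404^2 = 5779216 ≡ 2512
2162^32 ≡ 2512^2 = 6310144 ≡ 1903
2162^64 ≡ 1903^2 = 3621409 ≡ 940
2162^128 ≡ 940^2 = 883600 ≡ 1048
2162^256 ≡ 1048^2 = 1098304 ≡ 1800
2162^512 ≡ 1800^2 = 3240000 ≡ 633
2162^1024 ≡ 633^2 = 400689 ≡ 2872
2162^2048 ≡ 2872^2 = 8248384 ≡ 1203
3081 = 2048 + 1024 + 8 + 1, so 2162^3081 ≡ 1203·2872·2404·2162 ≡ 1689 (mod 3343)
R · y^e ≡ 2027·1689 = 3423603 ≡ 371 (mod 3343)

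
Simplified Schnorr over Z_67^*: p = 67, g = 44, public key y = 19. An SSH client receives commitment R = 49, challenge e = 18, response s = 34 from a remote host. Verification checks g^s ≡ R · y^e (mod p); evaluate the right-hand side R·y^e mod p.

19^2 = 361 ≡ 26
19^4 ≡ 26^2 = 676 ≡ 6
19^8 ≡ 6^2 = 36
19^16 ≡ 36^2 = 1296 ≡ 23
18 = 16 + 2, so 19^18 ≡ 23·26 ≡ 62 (mod 67)
R · y^e ≡ 49·62 = 3038 ≡ 23 (mod 67)

23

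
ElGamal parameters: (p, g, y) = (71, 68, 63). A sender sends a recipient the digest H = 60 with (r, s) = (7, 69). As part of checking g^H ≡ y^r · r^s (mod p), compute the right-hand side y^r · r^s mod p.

Squares mod 71: 63^1≡63, 63^2≡64, 63^4≡49
7 = 4 + 2 + 1, so 63^7 ≡ 49·64·63 ≡ 46 (mod 71)
Squares mod 71: 7^1≡7, 7^2≡49, 7^4≡58, 7^8≡27, 7^16≡19, 7^32≡6, 7^64≡36
69 = 64 + 4 + 1, so 7^69 ≡ 36·58·7 ≡ 61 (mod 71)
y^r · r^s ≡ 46·61 = 2806 ≡ 37 (mod 71)

37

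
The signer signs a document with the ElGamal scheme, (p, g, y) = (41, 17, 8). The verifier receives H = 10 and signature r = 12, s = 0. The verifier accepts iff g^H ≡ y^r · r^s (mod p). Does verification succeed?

fails

Left side g^H mod p:
Squares mod 41: 17^1≡17, 17^2≡2, 17^4≡4, 17^8≡16
10 = 8 + 2, so 17^10 ≡ 16·2 ≡ 32 (mod 41)
Right side y^r · r^s mod p:
Squares mod 41: 8^1≡8, 8^2≡23, 8^4≡37, 8^8≡16
12 = 8 + 4, so 8^12 ≡ 16·37 ≡ 18 (mod 41)
12^0 mod 41 = 1
18·1 = 18 ≡ 18 (mod 41)
32 ≠ 18, so verification fails.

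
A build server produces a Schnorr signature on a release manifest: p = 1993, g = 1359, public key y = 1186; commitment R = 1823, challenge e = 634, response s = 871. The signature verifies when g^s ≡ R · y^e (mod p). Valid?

g^s mod p:
1359^2 = 1846881 ≡ 1363
1359^4 ≡ 1363^2 = 1857769 ≡ 293
1359^8 ≡ 293^2 = 85849 ≡ 150
1359^16 ≡ 150^2 = 22500 ≡ 577
1359^32 ≡ 577^2 = 332929 ≡ 98
1359^64 ≡ 98^2 = 9604 ≡ 1632
1359^128 ≡ 1632^2 = 2663424 ≡ 776
1359^256 ≡ 776^2 = 602176 ≡ 290
1359^512 ≡ 290^2 = 84100 ≡ 394
871 = 512 + 256 + 64 + 32 + 4 + 2 + 1, so 1359^871 ≡ 394·290·1632·98·293·1363·1359 ≡ 1242 (mod 1993)
R · y^e mod p:
1186^2 = 1406596 ≡ 1531
1186^4 ≡ 1531^2 = 2343961 ≡ 193
1186^8 ≡ 193^2 = 37249 ≡ 1375
1186^16 ≡ 1375^2 = 1890625 ≡ 1261
1186^32 ≡ 1261^2 = 1590121 ≡ 1700
1186^64 ≡ 1700^2 = 2890000 ≡ 150
1186^128 ≡ 150^2 = 22500 ≡ 577
1186^256 ≡ 577^2 = 332929 ≡ 98
1186^512 ≡ 98^2 = 9604 ≡ 1632
634 = 512 + 64 + 32 + 16 + 8 + 2, so 1186^634 ≡ 1632·150·1700·1261·1375·1531 ≡ 743 (mod 1993)
1823·743 = 1354489 ≡ 1242 (mod 1993)
1242 ≡ 1242 (mod 1993); signature holds.

yes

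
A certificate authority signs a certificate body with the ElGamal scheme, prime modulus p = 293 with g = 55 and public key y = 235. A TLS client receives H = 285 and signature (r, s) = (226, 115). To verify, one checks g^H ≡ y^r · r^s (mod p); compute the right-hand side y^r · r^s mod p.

235^226 mod 293 = 54
226^115 mod 293 = 206
y^r · r^s ≡ 54·206 = 11124 ≡ 283 (mod 293)

283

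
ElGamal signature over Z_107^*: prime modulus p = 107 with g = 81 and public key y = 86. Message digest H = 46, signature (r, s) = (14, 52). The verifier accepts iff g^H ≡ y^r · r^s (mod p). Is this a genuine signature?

genuine

Left side g^H mod p:
81^2 = 6561 ≡ 34
81^4 ≡ 34^2 = 1156 ≡ 86
81^8 ≡ 86^2 = 7396 ≡ 13
81^16 ≡ 13^2 = 169 ≡ 62
81^32 ≡ 62^2 = 3844 ≡ 99
46 = 32 + 8 + 4 + 2, so 81^46 ≡ 99·13·86·34 ≡ 105 (mod 107)
Right side y^r · r^s mod p:
86^2 = 7396 ≡ 13
86^4 ≡ 13^2 = 169 ≡ 62
86^8 ≡ 62^2 = 3844 ≡ 99
14 = 8 + 4 + 2, so 86^14 ≡ 99·62·13 ≡ 79 (mod 107)
14^2 = 196 ≡ 89
14^4 ≡ 89^2 = 7921 ≡ 3
14^8 ≡ 3^2 = 9
14^16 ≡ 9^2 = 81
14^32 ≡ 81^2 = 6561 ≡ 34
52 = 32 + 16 + 4, so 14^52 ≡ 34·81·3 ≡ 23 (mod 107)
79·23 = 1817 ≡ 105 (mod 107)
105 ≡ 105 (mod 107), so the signature is genuine.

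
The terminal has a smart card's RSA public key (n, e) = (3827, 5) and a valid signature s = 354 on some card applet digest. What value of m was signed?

1659

s^2 ≡ 354^2 = 125316 ≡ 2852
s^4 ≡ 2852^2 = 8133904 ≡ 1529
5 = 4 + 1, so s^5 ≡ 1529·354 ≡ 1659 (mod 3827)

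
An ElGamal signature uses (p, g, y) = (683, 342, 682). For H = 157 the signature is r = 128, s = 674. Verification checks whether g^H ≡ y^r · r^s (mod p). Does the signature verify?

Left side g^H mod p:
Squares mod 683: 342^1≡342, 342^2≡171, 342^4≡555, 342^8≡675, 342^16≡64, 342^32≡681, 342^64≡4, 342^128≡16
157 = 128 + 16 + 8 + 4 + 1, so 342^157 ≡ 16·64·675·555·342 ≡ 427 (mod 683)
Right side y^r · r^s mod p:
Squares mod 683: 682^1≡682, 682^2≡1, 682^4≡1, 682^8≡1, 682^16≡1, 682^32≡1, 682^64≡1, 682^128≡1
682^128 ≡ 1 (mod 683)
Squares mod 683: 128^1≡128, 128^2≡675, 128^4≡64, 128^8≡681, 128^16≡4, 128^32≡16, 128^64≡256, 128^128≡651, 128^256≡341, 128^512≡171
674 = 512 + 128 + 32 + 2, so 128^674 ≡ 171·651·16·675 ≡ 341 (mod 683)
1·341 = 341 ≡ 341 (mod 683)
427 ≠ 341, so verification fails.

does not verify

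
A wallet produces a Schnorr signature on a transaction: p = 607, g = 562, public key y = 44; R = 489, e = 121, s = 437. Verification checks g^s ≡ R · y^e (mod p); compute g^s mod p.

69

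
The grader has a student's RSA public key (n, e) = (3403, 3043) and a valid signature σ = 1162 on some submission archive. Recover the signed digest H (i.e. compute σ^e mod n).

σ^2 ≡ 1162^2 = 1350244 ≡ 2656
σ^4 ≡ 2656^2 = 7054336 ≡ 3320
σ^8 ≡ 3320^2 = 11022400 ≡ 83
σ^16 ≡ 83^2 = 6889 ≡ 83
σ^32 ≡ 83^2 = 6889 ≡ 83
σ^64 ≡ 83^2 = 6889 ≡ 83
σ^128 ≡ 83^2 = 6889 ≡ 83
σ^256 ≡ 83^2 = 6889 ≡ 83
σ^512 ≡ 83^2 = 6889 ≡ 83
σ^1024 ≡ 83^2 = 6889 ≡ 83
σ^2048 ≡ 83^2 = 6889 ≡ 83
3043 = 2048 + 512 + 256 + 128 + 64 + 32 + 2 + 1, so σ^3043 ≡ 83·83·83·83·83·83·2656·1162 ≡ 3154 (mod 3403)

3154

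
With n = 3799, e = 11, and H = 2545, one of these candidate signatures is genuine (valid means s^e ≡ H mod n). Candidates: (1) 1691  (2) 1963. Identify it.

Candidate 1: Squares mod 3799: 1691^1≡1691, 1691^2≡2633, 1691^4≡3313, 1691^8≡658; 11 = 8 + 2 + 1, so 1691^11 ≡ 658·2633·1691 ≡ 2545 (mod 3799)
  → matches H = 2545
Candidate 2: Squares mod 3799: 1963^1≡1963, 1963^2≡1183, 1963^4≡1457, 1963^8≡3007; 11 = 8 + 2 + 1, so 1963^11 ≡ 3007·1183·1963 ≡ 703 (mod 3799)

1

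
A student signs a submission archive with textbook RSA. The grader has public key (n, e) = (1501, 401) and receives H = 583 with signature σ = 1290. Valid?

σ^2 ≡ 1290^2 = 1664100 ≡ 992
σ^4 ≡ 992^2 = 984064 ≡ 909
σ^8 ≡ 909^2 = 826281 ≡ 731
σ^16 ≡ 731^2 = 534361 ≡ 5
σ^32 ≡ 5^2 = 25
σ^64 ≡ 25^2 = 625
σ^128 ≡ 625^2 = 390625 ≡ 365
σ^256 ≡ 365^2 = 133225 ≡ 1137
401 = 256 + 128 + 16 + 1, so σ^401 ≡ 1137·365·5·1290 ≡ 918 (mod 1501)
The recovered value 918 does not match the digest 583.

no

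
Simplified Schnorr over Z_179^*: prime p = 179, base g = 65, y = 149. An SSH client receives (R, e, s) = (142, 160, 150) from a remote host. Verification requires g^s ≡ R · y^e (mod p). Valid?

yes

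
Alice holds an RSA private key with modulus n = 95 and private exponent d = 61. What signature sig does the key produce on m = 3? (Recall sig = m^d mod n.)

78

m^2 ≡ 3^2 = 9
m^4 ≡ 9^2 = 81
m^8 ≡ 81^2 = 6561 ≡ 6
m^16 ≡ 6^2 = 36
m^32 ≡ 36^2 = 1296 ≡ 61
61 = 32 + 16 + 8 + 4 + 1, so m^61 ≡ 61·36·6·81·3 ≡ 78 (mod 95)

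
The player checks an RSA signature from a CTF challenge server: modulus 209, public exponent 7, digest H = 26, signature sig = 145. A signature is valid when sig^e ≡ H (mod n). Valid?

Squares mod 209: sig^1≡145, sig^2≡125, sig^4≡159
7 = 4 + 2 + 1, so sig^7 ≡ 159·125·145 ≡ 183 (mod 209)
The recovered value 183 does not match the digest 26.

no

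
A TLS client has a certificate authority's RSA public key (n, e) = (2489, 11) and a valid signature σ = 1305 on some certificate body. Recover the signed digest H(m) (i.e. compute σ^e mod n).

553

σ^11 mod 2489 = 553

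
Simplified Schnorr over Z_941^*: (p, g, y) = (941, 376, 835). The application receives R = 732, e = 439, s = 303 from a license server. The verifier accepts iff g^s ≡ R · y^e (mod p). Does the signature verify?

verifies

g^s mod p:
376^303 mod 941 = 765
R · y^e mod p:
835^439 mod 941 = 298
732·298 = 218136 ≡ 765 (mod 941)
765 ≡ 765 (mod 941); signature holds.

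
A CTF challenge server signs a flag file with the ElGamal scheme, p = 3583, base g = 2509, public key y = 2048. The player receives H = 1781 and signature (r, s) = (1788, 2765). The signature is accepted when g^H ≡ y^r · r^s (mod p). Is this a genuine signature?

genuine

Left side g^H mod p:
Squares mod 3583: 2509^1≡2509, 2509^2≡3333, 2509^4≡1589, 2509^8≡2489, 2509^16≡114, 2509^32≡2247, 2509^64≡562, 2509^128≡540, 2509^256≡1377, 2509^512≡722, 2509^1024≡1749
1781 = 1024 + 512 + 128 + 64 + 32 + 16 + 4 + 1, so 2509^1781 ≡ 1749·722·540·562·2247·114·1589·2509 ≡ 1536 (mod 3583)
Right side y^r · r^s mod p:
Squares mod 3583: 2048^1≡2048, 2048^2≡2194, 2048^4≡1667, 2048^8≡2064, 2048^16≡3492, 2048^32≡1115, 2048^64≡3507, 2048^128≡2193, 2048^256≡863, 2048^512≡3088, 2048^1024≡1381
1788 = 1024 + 512 + 128 + 64 + 32 + 16 + 8 + 4, so 2048^1788 ≡ 1381·3088·2193·3507·1115·3492·2064·1667 ≡ 1293 (mod 3583)
Squares mod 3583: 1788^1≡1788, 1788^2≡908, 1788^4≡374, 1788^8≡139, 1788^16≡1406, 1788^32≡2603, 1788^64≡156, 1788^128≡2838, 1788^256≡3243, 1788^512≡944, 1788^1024≡2552, 1788^2048≡2393
2765 = 2048 + 512 + 128 + 64 + 8 + 4 + 1, so 1788^2765 ≡ 2393·944·2838·156·139·374·1788 ≡ 2146 (mod 3583)
1293·2146 = 2774778 ≡ 1536 (mod 3583)
1536 ≡ 1536 (mod 3583), so the signature is genuine.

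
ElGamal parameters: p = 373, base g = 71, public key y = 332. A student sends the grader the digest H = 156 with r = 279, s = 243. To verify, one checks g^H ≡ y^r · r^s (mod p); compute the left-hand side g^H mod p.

351

Squares mod 373: 71^1≡71, 71^2≡192, 71^4≡310, 71^8≡239, 71^16≡52, 71^32≡93, 71^64≡70, 71^128≡51
156 = 128 + 16 + 8 + 4, so 71^156 ≡ 51·52·239·310 ≡ 351 (mod 373)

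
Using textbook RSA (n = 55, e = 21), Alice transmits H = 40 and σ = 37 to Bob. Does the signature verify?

does not verify

σ^2 ≡ 37^2 = 1369 ≡ 49
σ^4 ≡ 49^2 = 2401 ≡ 36
σ^8 ≡ 36^2 = 1296 ≡ 31
σ^16 ≡ 31^2 = 961 ≡ 26
21 = 16 + 4 + 1, so σ^21 ≡ 26·36·37 ≡ 37 (mod 55)
37 ≠ 40, so verification fails.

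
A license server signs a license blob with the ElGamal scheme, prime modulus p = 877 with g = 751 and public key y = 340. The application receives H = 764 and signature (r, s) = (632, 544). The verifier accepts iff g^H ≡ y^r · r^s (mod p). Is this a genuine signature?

genuine

Left side g^H mod p:
751^764 mod 877 = 127
Right side y^r · r^s mod p:
340^632 mod 877 = 199
632^544 mod 877 = 102
199·102 = 20298 ≡ 127 (mod 877)
127 ≡ 127 (mod 877), so the signature is genuine.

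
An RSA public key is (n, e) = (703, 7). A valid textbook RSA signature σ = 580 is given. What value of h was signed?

Squares mod 703: σ^1≡580, σ^2≡366, σ^4≡386
7 = 4 + 2 + 1, so σ^7 ≡ 386·366·580 ≡ 509 (mod 703)

509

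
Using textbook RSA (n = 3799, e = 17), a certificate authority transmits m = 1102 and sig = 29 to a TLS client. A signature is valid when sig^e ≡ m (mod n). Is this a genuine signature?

Squares mod 3799: sig^1≡29, sig^2≡841, sig^4≡667, sig^8≡406, sig^16≡1479
17 = 16 + 1, so sig^17 ≡ 1479·29 ≡ 1102 (mod 3799)
1102 = m, so the signature checks out.

genuine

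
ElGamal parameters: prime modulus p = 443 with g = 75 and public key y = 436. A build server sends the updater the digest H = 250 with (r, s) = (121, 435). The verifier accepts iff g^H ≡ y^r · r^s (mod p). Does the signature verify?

Left side g^H mod p:
Squares mod 443: 75^1≡75, 75^2≡309, 75^4≡236, 75^8≡321, 75^16≡265, 75^32≡231, 75^64≡201, 75^128≡88
250 = 128 + 64 + 32 + 16 + 8 + 2, so 75^250 ≡ 88·201·231·265·321·309 ≡ 263 (mod 443)
Right side y^r · r^s mod p:
Squares mod 443: 436^1≡436, 436^2≡49, 436^4≡186, 436^8≡42, 436^16≡435, 436^32≡64, 436^64≡109
121 = 64 + 32 + 16 + 8 + 1, so 436^121 ≡ 109·64·435·42·436 ≡ 161 (mod 443)
Squares mod 443: 121^1≡121, 121^2≡22, 121^4≡41, 121^8≡352, 121^16≡307, 121^32≡333, 121^64≡139, 121^128≡272, 121^256≡3
435 = 256 + 128 + 32 + 16 + 2 + 1, so 121^435 ≡ 3·272·333·307·22·121 ≡ 208 (mod 443)
161·208 = 33488 ≡ 263 (mod 443)
263 ≡ 263 (mod 443), so the signature is genuine.

verifies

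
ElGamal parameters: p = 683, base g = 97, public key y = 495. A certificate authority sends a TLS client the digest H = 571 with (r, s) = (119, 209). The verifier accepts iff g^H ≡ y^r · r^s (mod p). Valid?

Left side g^H mod p:
97^571 mod 683 = 577
Right side y^r · r^s mod p:
495^119 mod 683 = 161
119^209 mod 683 = 76
161·76 = 12236 ≡ 625 (mod 683)
577 ≠ 625, so verification fails.

no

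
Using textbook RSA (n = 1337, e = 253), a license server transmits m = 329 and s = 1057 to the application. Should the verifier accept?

Squares mod 1337: s^1≡1057, s^2≡854, s^4≡651, s^8≡1309, s^16≡784, s^32≡973, s^64≡133, s^128≡308
253 = 128 + 64 + 32 + 16 + 8 + 4 + 1, so s^253 ≡ 308·133·973·784·1309·651·1057 ≡ 329 (mod 1337)
Since 329 equals the digest 329, verification succeeds.

accept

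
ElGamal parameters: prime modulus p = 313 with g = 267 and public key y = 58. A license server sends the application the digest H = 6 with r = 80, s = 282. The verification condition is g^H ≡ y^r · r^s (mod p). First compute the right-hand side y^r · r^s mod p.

Squares mod 313: 58^1≡58, 58^2≡234, 58^4≡294, 58^8≡48, 58^16≡113, 58^32≡249, 58^64≡27
80 = 64 + 16, so 58^80 ≡ 27·113 ≡ 234 (mod 313)
Squares mod 313: 80^1≡80, 80^2≡140, 80^4≡194, 80^8≡76, 80^16≡142, 80^32≡132, 80^64≡209, 80^128≡174, 80^256≡228
282 = 256 + 16 + 8 + 2, so 80^282 ≡ 228·142·76·140 ≡ 39 (mod 313)
y^r · r^s ≡ 234·39 = 9126 ≡ 49 (mod 313)

49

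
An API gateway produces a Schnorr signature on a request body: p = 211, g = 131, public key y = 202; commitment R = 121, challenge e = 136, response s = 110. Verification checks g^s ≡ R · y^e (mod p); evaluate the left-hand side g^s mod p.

173

Squares mod 211: 131^1≡131, 131^2≡70, 131^4≡47, 131^8≡99, 131^16≡95, 131^32≡163, 131^64≡194
110 = 64 + 32 + 8 + 4 + 2, so 131^110 ≡ 194·163·99·47·70 ≡ 173 (mod 211)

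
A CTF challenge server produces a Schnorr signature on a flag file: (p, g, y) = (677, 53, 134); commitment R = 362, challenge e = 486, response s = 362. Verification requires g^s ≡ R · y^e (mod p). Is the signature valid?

invalid

g^s mod p:
53^2 = 2809 ≡ 101
53^4 ≡ 101^2 = 10201 ≡ 46
53^8 ≡ 46^2 = 2116 ≡ 85
53^16 ≡ 85^2 = 7225 ≡ 455
53^32 ≡ 455^2 = 207025 ≡ 540
53^64 ≡ 540^2 = 291600 ≡ 490
53^128 ≡ 490^2 = 240100 ≡ 442
53^256 ≡ 442^2 = 195364 ≡ 388
362 = 256 + 64 + 32 + 8 + 2, so 53^362 ≡ 388·490·540·85·101 ≡ 591 (mod 677)
R · y^e mod p:
134^2 = 17956 ≡ 354
134^4 ≡ 354^2 = 125316 ≡ 71
134^8 ≡ 71^2 = 5041 ≡ 302
134^16 ≡ 302^2 = 91204 ≡ 486
134^32 ≡ 486^2 = 236196 ≡ 600
134^64 ≡ 600^2 = 360000 ≡ 513
134^128 ≡ 513^2 = 263169 ≡ 493
134^256 ≡ 493^2 = 243049 ≡ 6
486 = 256 + 128 + 64 + 32 + 4 + 2, so 134^486 ≡ 6·493·513·600·71·354 ≡ 479 (mod 677)
362·479 = 173398 ≡ 86 (mod 677)
591 ≠ 86; the check fails.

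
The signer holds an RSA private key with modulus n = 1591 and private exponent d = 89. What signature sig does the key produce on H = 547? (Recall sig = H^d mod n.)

H^2 ≡ 547^2 = 299209 ≡ 101
H^4 ≡ 101^2 = 10201 ≡ 655
H^8 ≡ 655^2 = 429025 ≡ 1046
H^16 ≡ 1046^2 = 1094116 ≡ 1099
H^32 ≡ 1099^2 = 1207801 ≡ 232
H^64 ≡ 232^2 = 53824 ≡ 1321
89 = 64 + 16 + 8 + 1, so H^89 ≡ 1321·1099·1046·547 ≡ 310 (mod 1591)

310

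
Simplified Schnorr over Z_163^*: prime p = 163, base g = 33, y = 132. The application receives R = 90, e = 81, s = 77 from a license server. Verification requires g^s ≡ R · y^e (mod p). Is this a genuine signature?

g^s mod p:
33^2 = 1089 ≡ 111
33^4 ≡ 111^2 = 12321 ≡ 96
33^8 ≡ 96^2 = 9216 ≡ 88
33^16 ≡ 88^2 = 7744 ≡ 83
33^32 ≡ 83^2 = 6889 ≡ 43
33^64 ≡ 43^2 = 1849 ≡ 56
77 = 64 + 8 + 4 + 1, so 33^77 ≡ 56·88·96·33 ≡ 90 (mod 163)
R · y^e mod p:
132^2 = 17424 ≡ 146
132^4 ≡ 146^2 = 21316 ≡ 126
132^8 ≡ 126^2 = 15876 ≡ 65
132^16 ≡ 65^2 = 4225 ≡ 150
132^32 ≡ 150^2 = 22500 ≡ 6
132^64 ≡ 6^2 = 36
81 = 64 + 16 + 1, so 132^81 ≡ 36·150·132 ≡ 1 (mod 163)
90·1 = 90 ≡ 90 (mod 163)
90 ≡ 90 (mod 163); signature holds.

genuine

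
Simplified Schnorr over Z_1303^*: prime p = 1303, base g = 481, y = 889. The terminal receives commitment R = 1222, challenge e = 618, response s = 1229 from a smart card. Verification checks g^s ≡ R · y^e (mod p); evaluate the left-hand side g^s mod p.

498

481^2 = 231361 ≡ 730
481^4 ≡ 730^2 = 532900 ≡ 1276
481^8 ≡ 1276^2 = 1628176 ≡ 729
481^16 ≡ 729^2 = 531441 ≡ 1120
481^32 ≡ 1120^2 = 1254400 ≡ 914
481^64 ≡ 914^2 = 835396 ≡ 173
481^128 ≡ 173^2 = 29929 ≡ 1263
481^256 ≡ 1263^2 = 1595169 ≡ 297
481^512 ≡ 297^2 = 88209 ≡ 908
481^1024 ≡ 908^2 = 824464 ≡ 968
1229 = 1024 + 128 + 64 + 8 + 4 + 1, so 481^1229 ≡ 968·1263·173·729·1276·481 ≡ 498 (mod 1303)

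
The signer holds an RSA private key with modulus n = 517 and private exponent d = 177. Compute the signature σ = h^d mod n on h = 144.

Squares mod 517: h^1≡144, h^2≡56, h^4≡34, h^8≡122, h^16≡408, h^32≡507, h^64≡100, h^128≡177
177 = 128 + 32 + 16 + 1, so h^177 ≡ 177·507·408·144 ≡ 408 (mod 517)

408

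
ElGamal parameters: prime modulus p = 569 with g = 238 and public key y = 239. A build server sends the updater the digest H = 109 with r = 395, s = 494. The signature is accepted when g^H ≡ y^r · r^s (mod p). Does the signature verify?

Left side g^H mod p:
238^2 = 56644 ≡ 313
238^4 ≡ 313^2 = 97969 ≡ 101
238^8 ≡ 101^2 = 10201 ≡ 528
238^16 ≡ 528^2 = 278784 ≡ 543
238^32 ≡ 543^2 = 294849 ≡ 107
238^64 ≡ 107^2 = 11449 ≡ 69
109 = 64 + 32 + 8 + 4 + 1, so 238^109 ≡ 69·107·528·101·238 ≡ 131 (mod 569)
Right side y^r · r^s mod p:
239^2 = 57121 ≡ 221
239^4 ≡ 221^2 = 48841 ≡ 476
239^8 ≡ 476^2 = 226576 ≡ 114
239^16 ≡ 114^2 = 12996 ≡ 478
239^32 ≡ 478^2 = 228484 ≡ 315
239^64 ≡ 315^2 = 99225 ≡ 219
239^128 ≡ 219^2 = 47961 ≡ 165
239^256 ≡ 165^2 = 27225 ≡ 482
395 = 256 + 128 + 8 + 2 + 1, so 239^395 ≡ 482·165·114·221·239 ≡ 272 (mod 569)
395^2 = 156025 ≡ 119
395^4 ≡ 119^2 = 14161 ≡ 505
395^8 ≡ 505^2 = 255025 ≡ 113
395^16 ≡ 113^2 = 12769 ≡ 251
395^32 ≡ 251^2 = 63001 ≡ 411
395^64 ≡ 411^2 = 168921 ≡ 497
395^128 ≡ 497^2 = 247009 ≡ 63
395^256 ≡ 63^2 = 3969 ≡ 555
494 = 256 + 128 + 64 + 32 + 8 + 4 + 2, so 395^494 ≡ 555·63·497·411·113·505·119 ≡ 513 (mod 569)
272·513 = 139536 ≡ 131 (mod 569)
131 ≡ 131 (mod 569), so the signature is genuine.

verifies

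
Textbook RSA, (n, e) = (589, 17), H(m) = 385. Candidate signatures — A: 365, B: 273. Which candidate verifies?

A

Candidate A: 365^2 = 133225 ≡ 111; 365^4 ≡ 111^2 = 12321 ≡ 541; 365^8 ≡ 541^2 = 292681 ≡ 537; 365^16 ≡ 537^2 = 288369 ≡ 348; 17 = 16 + 1, so 365^17 ≡ 348·365 ≡ 385 (mod 589)
  → matches H(m) = 385
Candidate B: 273^2 = 74529 ≡ 315; 273^4 ≡ 315^2 = 99225 ≡ 273; 273^8 ≡ 273^2 = 74529 ≡ 315; 273^16 ≡ 315^2 = 99225 ≡ 273; 17 = 16 + 1, so 273^17 ≡ 273·273 ≡ 315 (mod 589)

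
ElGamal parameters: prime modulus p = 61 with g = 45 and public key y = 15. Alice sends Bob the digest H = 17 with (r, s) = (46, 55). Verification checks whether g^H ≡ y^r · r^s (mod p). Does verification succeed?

Left side g^H mod p:
45^2 = 2025 ≡ 12
45^4 ≡ 12^2 = 144 ≡ 22
45^8 ≡ 22^2 = 484 ≡ 57
45^16 ≡ 57^2 = 3249 ≡ 16
17 = 16 + 1, so 45^17 ≡ 16·45 ≡ 49 (mod 61)
Right side y^r · r^s mod p:
15^2 = 225 ≡ 42
15^4 ≡ 42^2 = 1764 ≡ 56
15^8 ≡ 56^2 = 3136 ≡ 25
15^16 ≡ 25^2 = 625 ≡ 15
15^32 ≡ 15^2 = 225 ≡ 42
46 = 32 + 8 + 4 + 2, so 15^46 ≡ 42·25·56·42 ≡ 15 (mod 61)
46^2 = 2116 ≡ 42
46^4 ≡ 42^2 = 1764 ≡ 56
46^8 ≡ 56^2 = 3136 ≡ 25
46^16 ≡ 25^2 = 625 ≡ 15
46^32 ≡ 15^2 = 225 ≡ 42
55 = 32 + 16 + 4 + 2 + 1, so 46^55 ≡ 42·15·56·42·46 ≡ 48 (mod 61)
15·48 = 720 ≡ 49 (mod 61)
49 ≡ 49 (mod 61), so the signature is genuine.

passes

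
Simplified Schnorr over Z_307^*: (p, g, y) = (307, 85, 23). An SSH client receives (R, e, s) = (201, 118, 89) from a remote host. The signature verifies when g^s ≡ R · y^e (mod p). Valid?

g^s mod p:
85^2 = 7225 ≡ 164
85^4 ≡ 164^2 = 26896 ≡ 187
85^8 ≡ 187^2 = 34969 ≡ 278
85^16 ≡ 278^2 = 77284 ≡ 227
85^32 ≡ 227^2 = 51529 ≡ 260
85^64 ≡ 260^2 = 67600 ≡ 60
89 = 64 + 16 + 8 + 1, so 85^89 ≡ 60·227·278·85 ≡ 220 (mod 307)
R · y^e mod p:
23^2 = 529 ≡ 222
23^4 ≡ 222^2 = 49284 ≡ 164
23^8 ≡ 164^2 = 26896 ≡ 187
23^16 ≡ 187^2 = 34969 ≡ 278
23^32 ≡ 278^2 = 77284 ≡ 227
23^64 ≡ 227^2 = 51529 ≡ 260
118 = 64 + 32 + 16 + 4 + 2, so 23^118 ≡ 260·227·278·164·222 ≡ 121 (mod 307)
201·121 = 24321 ≡ 68 (mod 307)
220 ≠ 68; the check fails.

no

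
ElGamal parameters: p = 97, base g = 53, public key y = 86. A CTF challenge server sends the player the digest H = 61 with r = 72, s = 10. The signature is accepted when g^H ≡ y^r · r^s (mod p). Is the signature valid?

invalid

Left side g^H mod p:
53^2 = 2809 ≡ 93
53^4 ≡ 93^2 = 8649 ≡ 16
53^8 ≡ 16^2 = 256 ≡ 62
53^16 ≡ 62^2 = 3844 ≡ 61
53^32 ≡ 61^2 = 3721 ≡ 35
61 = 32 + 16 + 8 + 4 + 1, so 53^61 ≡ 35·61·62·16·53 ≡ 2 (mod 97)
Right side y^r · r^s mod p:
86^2 = 7396 ≡ 24
86^4 ≡ 24^2 = 576 ≡ 91
86^8 ≡ 91^2 = 8281 ≡ 36
86^16 ≡ 36^2 = 1296 ≡ 35
86^32 ≡ 35^2 = 1225 ≡ 61
86^64 ≡ 61^2 = 3721 ≡ 35
72 = 64 + 8, so 86^72 ≡ 35·36 ≡ 96 (mod 97)
72^2 = 5184 ≡ 43
72^4 ≡ 43^2 = 1849 ≡ 6
72^8 ≡ 6^2 = 36
10 = 8 + 2, so 72^10 ≡ 36·43 ≡ 93 (mod 97)
96·93 = 8928 ≡ 4 (mod 97)
2 ≠ 4, so verification fails.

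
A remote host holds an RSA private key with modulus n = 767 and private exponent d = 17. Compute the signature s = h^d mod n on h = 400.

17

Squares mod 767: h^1≡400, h^2≡464, h^4≡536, h^8≡438, h^16≡94
17 = 16 + 1, so h^17 ≡ 94·400 ≡ 17 (mod 767)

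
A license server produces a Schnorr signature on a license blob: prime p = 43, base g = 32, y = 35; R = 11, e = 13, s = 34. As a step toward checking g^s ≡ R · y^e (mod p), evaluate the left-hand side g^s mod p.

32^34 mod 43 = 4

4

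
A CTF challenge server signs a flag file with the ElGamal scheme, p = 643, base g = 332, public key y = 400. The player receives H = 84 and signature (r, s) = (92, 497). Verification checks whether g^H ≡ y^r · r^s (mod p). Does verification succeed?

fails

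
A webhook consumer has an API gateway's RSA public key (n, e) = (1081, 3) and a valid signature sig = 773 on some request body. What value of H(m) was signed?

237

sig^2 ≡ 773^2 = 597529 ≡ 817
3 = 2 + 1, so sig^3 ≡ 817·773 ≡ 237 (mod 1081)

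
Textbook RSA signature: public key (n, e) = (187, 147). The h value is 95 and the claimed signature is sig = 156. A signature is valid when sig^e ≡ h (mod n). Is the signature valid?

sig^2 ≡ 156^2 = 24336 ≡ 26
sig^4 ≡ 26^2 = 676 ≡ 115
sig^8 ≡ 115^2 = 13225 ≡ 135
sig^16 ≡ 135^2 = 18225 ≡ 86
sig^32 ≡ 86^2 = 7396 ≡ 103
sig^64 ≡ 103^2 = 10609 ≡ 137
sig^128 ≡ 137^2 = 18769 ≡ 69
147 = 128 + 16 + 2 + 1, so sig^147 ≡ 69·86·26·156 ≡ 95 (mod 187)
95 = h, so the signature checks out.

valid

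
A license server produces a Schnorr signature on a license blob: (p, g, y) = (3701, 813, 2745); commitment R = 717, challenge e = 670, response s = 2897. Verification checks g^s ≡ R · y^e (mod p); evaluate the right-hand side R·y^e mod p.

2745^2 = 7535025 ≡ 3490
2745^4 ≡ 3490^2 = 12180100 ≡ 109
2745^8 ≡ 109^2 = 11881 ≡ 778
2745^16 ≡ 778^2 = 605284 ≡ 2021
2745^32 ≡ 2021^2 = 4084441 ≡ 2238
2745^64 ≡ 2238^2 = 5008644 ≡ 1191
2745^128 ≡ 1191^2 = 1418481 ≡ 998
2745^256 ≡ 998^2 = 996004 ≡ 435
2745^512 ≡ 435^2 = 189225 ≡ 474
670 = 512 + 128 + 16 + 8 + 4 + 2, so 2745^670 ≡ 474·998·2021·778·109·3490 ≡ 1908 (mod 3701)
R · y^e ≡ 717·1908 = 1368036 ≡ 2367 (mod 3701)

2367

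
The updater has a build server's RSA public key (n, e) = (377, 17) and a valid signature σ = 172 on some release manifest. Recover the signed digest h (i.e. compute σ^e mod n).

269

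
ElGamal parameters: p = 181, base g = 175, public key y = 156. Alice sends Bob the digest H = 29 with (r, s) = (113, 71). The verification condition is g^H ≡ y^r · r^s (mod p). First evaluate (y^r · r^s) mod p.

151

156^2 = 24336 ≡ 82
156^4 ≡ 82^2 = 6724 ≡ 27
156^8 ≡ 27^2 = 729 ≡ 5
156^16 ≡ 5^2 = 25
156^32 ≡ 25^2 = 625 ≡ 82
156^64 ≡ 82^2 = 6724 ≡ 27
113 = 64 + 32 + 16 + 1, so 156^113 ≡ 27·82·25·156 ≡ 176 (mod 181)
113^2 = 12769 ≡ 99
113^4 ≡ 99^2 = 9801 ≡ 27
113^8 ≡ 27^2 = 729 ≡ 5
113^16 ≡ 5^2 = 25
113^32 ≡ 25^2 = 625 ≡ 82
113^64 ≡ 82^2 = 6724 ≡ 27
71 = 64 + 4 + 2 + 1, so 113^71 ≡ 27·27·99·113 ≡ 6 (mod 181)
y^r · r^s ≡ 176·6 = 1056 ≡ 151 (mod 181)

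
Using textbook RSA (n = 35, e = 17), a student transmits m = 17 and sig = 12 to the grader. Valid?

yes

sig^2 ≡ 12^2 = 144 ≡ 4
sig^4 ≡ 4^2 = 16
sig^8 ≡ 16^2 = 256 ≡ 11
sig^16 ≡ 11^2 = 121 ≡ 16
17 = 16 + 1, so sig^17 ≡ 16·12 ≡ 17 (mod 35)
17 = m, so the signature checks out.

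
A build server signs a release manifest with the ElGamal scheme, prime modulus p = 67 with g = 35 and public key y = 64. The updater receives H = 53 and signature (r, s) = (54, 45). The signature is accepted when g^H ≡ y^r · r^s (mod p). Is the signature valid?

invalid

Left side g^H mod p:
35^53 mod 67 = 65
Right side y^r · r^s mod p:
64^54 mod 67 = 22
54^45 mod 67 = 25
22·25 = 550 ≡ 14 (mod 67)
65 ≠ 14, so verification fails.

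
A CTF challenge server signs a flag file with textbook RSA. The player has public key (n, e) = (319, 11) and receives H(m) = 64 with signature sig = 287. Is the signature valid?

Squares mod 319: sig^1≡287, sig^2≡67, sig^4≡23, sig^8≡210
11 = 8 + 2 + 1, so sig^11 ≡ 210·67·287 ≡ 188 (mod 319)
sig^11 mod 319 = 188, but H(m) = 64.

invalid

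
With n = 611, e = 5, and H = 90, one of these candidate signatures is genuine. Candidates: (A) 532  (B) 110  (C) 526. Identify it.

Candidate A: Squares mod 611: 532^1≡532, 532^2≡131, 532^4≡53; 5 = 4 + 1, so 532^5 ≡ 53·532 ≡ 90 (mod 611)
  → matches H = 90
Candidate B: Squares mod 611: 110^1≡110, 110^2≡491, 110^4≡347; 5 = 4 + 1, so 110^5 ≡ 347·110 ≡ 288 (mod 611)
Candidate C: Squares mod 611: 526^1≡526, 526^2≡504, 526^4≡451; 5 = 4 + 1, so 526^5 ≡ 451·526 ≡ 158 (mod 611)

A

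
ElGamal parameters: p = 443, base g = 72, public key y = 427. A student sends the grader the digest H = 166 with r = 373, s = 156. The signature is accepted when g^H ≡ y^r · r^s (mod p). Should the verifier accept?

Left side g^H mod p:
Squares mod 443: 72^1≡72, 72^2≡311, 72^4≡147, 72^8≡345, 72^16≡301, 72^32≡229, 72^64≡167, 72^128≡423
166 = 128 + 32 + 4 + 2, so 72^166 ≡ 423·229·147·311 ≡ 90 (mod 443)
Right side y^r · r^s mod p:
Squares mod 443: 427^1≡427, 427^2≡256, 427^4≡415, 427^8≡341, 427^16≡215, 427^32≡153, 427^64≡373, 427^128≡27, 427^256≡286
373 = 256 + 64 + 32 + 16 + 4 + 1, so 427^373 ≡ 286·373·153·215·415·427 ≡ 262 (mod 443)
Squares mod 443: 373^1≡373, 373^2≡27, 373^4≡286, 373^8≡284, 373^16≡30, 373^32≡14, 373^64≡196, 373^128≡318
156 = 128 + 16 + 8 + 4, so 373^156 ≡ 318·30·284·286 ≡ 409 (mod 443)
262·409 = 107158 ≡ 395 (mod 443)
90 ≠ 395, so verification fails.

reject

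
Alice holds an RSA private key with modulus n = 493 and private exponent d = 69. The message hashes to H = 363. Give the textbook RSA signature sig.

H^2 ≡ 363^2 = 131769 ≡ 138
H^4 ≡ 138^2 = 19044 ≡ 310
H^8 ≡ 310^2 = 96100 ≡ 458
H^16 ≡ 458^2 = 209764 ≡ 239
H^32 ≡ 239^2 = 57121 ≡ 426
H^64 ≡ 426^2 = 181476 ≡ 52
69 = 64 + 4 + 1, so H^69 ≡ 52·310·363 ≡ 143 (mod 493)

143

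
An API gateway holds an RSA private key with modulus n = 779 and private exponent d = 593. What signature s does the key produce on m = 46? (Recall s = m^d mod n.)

449

Squares mod 779: m^1≡46, m^2≡558, m^4≡543, m^8≡387, m^16≡201, m^32≡672, m^64≡543, m^128≡387, m^256≡201, m^512≡672
593 = 512 + 64 + 16 + 1, so m^593 ≡ 672·543·201·46 ≡ 449 (mod 779)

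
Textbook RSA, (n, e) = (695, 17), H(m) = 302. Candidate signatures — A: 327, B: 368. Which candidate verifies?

A

Candidate A: Squares mod 695: 327^1≡327, 327^2≡594, 327^4≡471, 327^8≡136, 327^16≡426; 17 = 16 + 1, so 327^17 ≡ 426·327 ≡ 302 (mod 695)
  → matches H(m) = 302
Candidate B: Squares mod 695: 368^1≡368, 368^2≡594, 368^4≡471, 368^8≡136, 368^16≡426; 17 = 16 + 1, so 368^17 ≡ 426·368 ≡ 393 (mod 695)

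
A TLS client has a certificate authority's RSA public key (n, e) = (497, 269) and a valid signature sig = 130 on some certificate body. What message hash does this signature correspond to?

93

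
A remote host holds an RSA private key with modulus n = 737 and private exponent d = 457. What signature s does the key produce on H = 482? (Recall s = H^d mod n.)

587

H^2 ≡ 482^2 = 232324 ≡ 169
H^4 ≡ 169^2 = 28561 ≡ 555
H^8 ≡ 555^2 = 308025 ≡ 696
H^16 ≡ 696^2 = 484416 ≡ 207
H^32 ≡ 207^2 = 42849 ≡ 103
H^64 ≡ 103^2 = 10609 ≡ 291
H^128 ≡ 291^2 = 84681 ≡ 663
H^256 ≡ 663^2 = 439569 ≡ 317
457 = 256 + 128 + 64 + 8 + 1, so H^457 ≡ 317·663·291·696·482 ≡ 587 (mod 737)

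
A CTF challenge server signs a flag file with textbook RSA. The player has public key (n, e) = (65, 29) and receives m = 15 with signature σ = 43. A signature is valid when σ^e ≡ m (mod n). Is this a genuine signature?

σ^2 ≡ 43^2 = 1849 ≡ 29
σ^4 ≡ 29^2 = 841 ≡ 61
σ^8 ≡ 61^2 = 3721 ≡ 16
σ^16 ≡ 16^2 = 256 ≡ 61
29 = 16 + 8 + 4 + 1, so σ^29 ≡ 61·16·61·43 ≡ 23 (mod 65)
23 ≠ 15, so verification fails.

forged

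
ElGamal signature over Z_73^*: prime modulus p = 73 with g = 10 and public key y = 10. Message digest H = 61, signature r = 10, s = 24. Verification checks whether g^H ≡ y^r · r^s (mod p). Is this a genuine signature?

forged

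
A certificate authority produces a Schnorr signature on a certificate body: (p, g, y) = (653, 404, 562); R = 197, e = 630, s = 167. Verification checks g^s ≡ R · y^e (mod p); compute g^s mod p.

503

404^167 mod 653 = 503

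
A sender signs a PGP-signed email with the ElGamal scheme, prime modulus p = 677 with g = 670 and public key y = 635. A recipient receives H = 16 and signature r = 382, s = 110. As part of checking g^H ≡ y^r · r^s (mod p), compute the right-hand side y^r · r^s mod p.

329

635^2 = 403225 ≡ 410
635^4 ≡ 410^2 = 168100 ≡ 204
635^8 ≡ 204^2 = 41616 ≡ 319
635^16 ≡ 319^2 = 101761 ≡ 211
635^32 ≡ 211^2 = 44521 ≡ 516
635^64 ≡ 516^2 = 266256 ≡ 195
635^128 ≡ 195^2 = 38025 ≡ 113
635^256 ≡ 113^2 = 12769 ≡ 583
382 = 256 + 64 + 32 + 16 + 8 + 4 + 2, so 635^382 ≡ 583·195·516·211·319·204·410 ≡ 661 (mod 677)
382^2 = 145924 ≡ 369
382^4 ≡ 369^2 = 136161 ≡ 84
382^8 ≡ 84^2 = 7056 ≡ 286
382^16 ≡ 286^2 = 81796 ≡ 556
382^32 ≡ 556^2 = 309136 ≡ 424
382^64 ≡ 424^2 = 179776 ≡ 371
110 = 64 + 32 + 8 + 4 + 2, so 382^110 ≡ 371·424·286·84·369 ≡ 191 (mod 677)
y^r · r^s ≡ 661·191 = 126251 ≡ 329 (mod 677)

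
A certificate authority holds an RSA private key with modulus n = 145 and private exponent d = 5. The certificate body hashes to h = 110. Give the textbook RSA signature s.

h^2 ≡ 110^2 = 12100 ≡ 65
h^4 ≡ 65^2 = 4225 ≡ 20
5 = 4 + 1, so h^5 ≡ 20·110 ≡ 25 (mod 145)

25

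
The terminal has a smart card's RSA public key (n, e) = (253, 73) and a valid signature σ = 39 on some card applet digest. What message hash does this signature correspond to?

Squares mod 253: σ^1≡39, σ^2≡3, σ^4≡9, σ^8≡81, σ^16≡236, σ^32≡36, σ^64≡31
73 = 64 + 8 + 1, so σ^73 ≡ 31·81·39 ≡ 18 (mod 253)

18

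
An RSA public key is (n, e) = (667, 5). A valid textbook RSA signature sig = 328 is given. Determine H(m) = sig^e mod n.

324

Squares mod 667: sig^1≡328, sig^2≡197, sig^4≡123
5 = 4 + 1, so sig^5 ≡ 123·328 ≡ 324 (mod 667)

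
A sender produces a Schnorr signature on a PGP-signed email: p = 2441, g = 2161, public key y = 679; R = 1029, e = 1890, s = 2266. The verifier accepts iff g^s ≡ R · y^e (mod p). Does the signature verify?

g^s mod p:
2161^2 = 4669921 ≡ 288
2161^4 ≡ 288^2 = 82944 ≡ 2391
2161^8 ≡ 2391^2 = 5716881 ≡ 59
2161^16 ≡ 59^2 = 3481 ≡ 1040
2161^32 ≡ 1040^2 = 1081600 ≡ 237
2161^64 ≡ 237^2 = 56169 ≡ 26
2161^128 ≡ 26^2 = 676
2161^256 ≡ 676^2 = 456976 ≡ 509
2161^512 ≡ 509^2 = 259081 ≡ 335
2161^1024 ≡ 335^2 = 112225 ≡ 2380
2161^2048 ≡ 2380^2 = 5664400 ≡ 1280
2266 = 2048 + 128 + 64 + 16 + 8 + 2, so 2161^2266 ≡ 1280·676·26·1040·59·288 ≡ 927 (mod 2441)
R · y^e mod p:
679^2 = 461041 ≡ 2133
679^4 ≡ 2133^2 = 4549689 ≡ 2106
679^8 ≡ 2106^2 = 4435236 ≡ 2380
679^16 ≡ 2380^2 = 5664400 ≡ 1280
679^32 ≡ 1280^2 = 1638400 ≡ 489
679^64 ≡ 489^2 = 239121 ≡ 2344
679^128 ≡ 2344^2 = 5494336 ≡ 2086
679^256 ≡ 2086^2 = 4351396 ≡ 1534
679^512 ≡ 1534^2 = 2353156 ≡ 32
679^1024 ≡ 32^2 = 1024
1890 = 1024 + 512 + 256 + 64 + 32 + 2, so 679^1890 ≡ 1024·32·1534·2344·489·2133 ≡ 129 (mod 2441)
1029·129 = 132741 ≡ 927 (mod 2441)
927 ≡ 927 (mod 2441); signature holds.

verifies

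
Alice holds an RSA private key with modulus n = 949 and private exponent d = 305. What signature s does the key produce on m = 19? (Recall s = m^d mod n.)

899

m^2 ≡ 19^2 = 361
m^4 ≡ 361^2 = 130321 ≡ 308
m^8 ≡ 308^2 = 94864 ≡ 913
m^16 ≡ 913^2 = 833569 ≡ 347
m^32 ≡ 347^2 = 120409 ≡ 835
m^64 ≡ 835^2 = 697225 ≡ 659
m^128 ≡ 659^2 = 434281 ≡ 588
m^256 ≡ 588^2 = 345744 ≡ 308
305 = 256 + 32 + 16 + 1, so m^305 ≡ 308·835·347·19 ≡ 899 (mod 949)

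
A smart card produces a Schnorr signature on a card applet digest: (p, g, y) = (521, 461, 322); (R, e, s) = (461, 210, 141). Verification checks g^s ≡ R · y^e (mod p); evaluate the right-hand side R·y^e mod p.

60

Squares mod 521: 322^1≡322, 322^2≡5, 322^4≡25, 322^8≡104, 322^16≡396, 322^32≡516, 322^64≡25, 322^128≡104
210 = 128 + 64 + 16 + 2, so 322^210 ≡ 104·25·396·5 ≡ 520 (mod 521)
R · y^e ≡ 461·520 = 239720 ≡ 60 (mod 521)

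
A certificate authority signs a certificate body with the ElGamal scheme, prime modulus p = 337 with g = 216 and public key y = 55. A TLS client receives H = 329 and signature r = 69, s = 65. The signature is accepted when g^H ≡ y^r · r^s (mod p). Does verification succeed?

fails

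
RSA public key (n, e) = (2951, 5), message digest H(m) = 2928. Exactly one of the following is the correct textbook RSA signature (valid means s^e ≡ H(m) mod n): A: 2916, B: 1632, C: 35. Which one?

Candidate A: 2916^5 mod 2951 = 23
Candidate B: 1632^5 mod 2951 = 973
Candidate C: 35^5 mod 2951 = 2928
  → matches H(m) = 2928

C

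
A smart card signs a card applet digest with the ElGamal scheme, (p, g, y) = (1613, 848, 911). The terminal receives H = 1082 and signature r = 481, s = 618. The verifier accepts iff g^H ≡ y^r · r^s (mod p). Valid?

Left side g^H mod p:
848^2 = 719104 ≡ 1319
848^4 ≡ 1319^2 = 1739761 ≡ 947
848^8 ≡ 947^2 = 896809 ≡ 1594
848^16 ≡ 1594^2 = 2540836 ≡ 361
848^32 ≡ 361^2 = 130321 ≡ 1281
848^64 ≡ 1281^2 = 1640961 ≡ 540
848^128 ≡ 540^2 = 291600 ≡ 1260
848^256 ≡ 1260^2 = 1587600 ≡ 408
848^512 ≡ 408^2 = 166464 ≡ 325
848^1024 ≡ 325^2 = 105625 ≡ 780
1082 = 1024 + 32 + 16 + 8 + 2, so 848^1082 ≡ 780·1281·361·1594·1319 ≡ 826 (mod 1613)
Right side y^r · r^s mod p:
911^2 = 829921 ≡ 839
911^4 ≡ 839^2 = 703921 ≡ 653
911^8 ≡ 653^2 = 426409 ≡ 577
911^16 ≡ 577^2 = 332929 ≡ 651
911^32 ≡ 651^2 = 423801 ≡ 1195
911^64 ≡ 1195^2 = 1428025 ≡ 520
911^128 ≡ 520^2 = 270400 ≡ 1029
911^256 ≡ 1029^2 = 1058841 ≡ 713
481 = 256 + 128 + 64 + 32 + 1, so 911^481 ≡ 713·1029·520·1195·911 ≡ 738 (mod 1613)
481^2 = 231361 ≡ 702
481^4 ≡ 702^2 = 492804 ≡ 839
481^8 ≡ 839^2 = 703921 ≡ 653
481^16 ≡ 653^2 = 426409 ≡ 577
481^32 ≡ 577^2 = 332929 ≡ 651
481^64 ≡ 651^2 = 423801 ≡ 1195
481^128 ≡ 1195^2 = 1428025 ≡ 520
481^256 ≡ 520^2 = 270400 ≡ 1029
481^512 ≡ 1029^2 = 1058841 ≡ 713
618 = 512 + 64 + 32 + 8 + 2, so 481^618 ≡ 713·1195·651·653·702 ≡ 786 (mod 1613)
738·786 = 580068 ≡ 1001 (mod 1613)
826 ≠ 1001, so verification fails.

no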